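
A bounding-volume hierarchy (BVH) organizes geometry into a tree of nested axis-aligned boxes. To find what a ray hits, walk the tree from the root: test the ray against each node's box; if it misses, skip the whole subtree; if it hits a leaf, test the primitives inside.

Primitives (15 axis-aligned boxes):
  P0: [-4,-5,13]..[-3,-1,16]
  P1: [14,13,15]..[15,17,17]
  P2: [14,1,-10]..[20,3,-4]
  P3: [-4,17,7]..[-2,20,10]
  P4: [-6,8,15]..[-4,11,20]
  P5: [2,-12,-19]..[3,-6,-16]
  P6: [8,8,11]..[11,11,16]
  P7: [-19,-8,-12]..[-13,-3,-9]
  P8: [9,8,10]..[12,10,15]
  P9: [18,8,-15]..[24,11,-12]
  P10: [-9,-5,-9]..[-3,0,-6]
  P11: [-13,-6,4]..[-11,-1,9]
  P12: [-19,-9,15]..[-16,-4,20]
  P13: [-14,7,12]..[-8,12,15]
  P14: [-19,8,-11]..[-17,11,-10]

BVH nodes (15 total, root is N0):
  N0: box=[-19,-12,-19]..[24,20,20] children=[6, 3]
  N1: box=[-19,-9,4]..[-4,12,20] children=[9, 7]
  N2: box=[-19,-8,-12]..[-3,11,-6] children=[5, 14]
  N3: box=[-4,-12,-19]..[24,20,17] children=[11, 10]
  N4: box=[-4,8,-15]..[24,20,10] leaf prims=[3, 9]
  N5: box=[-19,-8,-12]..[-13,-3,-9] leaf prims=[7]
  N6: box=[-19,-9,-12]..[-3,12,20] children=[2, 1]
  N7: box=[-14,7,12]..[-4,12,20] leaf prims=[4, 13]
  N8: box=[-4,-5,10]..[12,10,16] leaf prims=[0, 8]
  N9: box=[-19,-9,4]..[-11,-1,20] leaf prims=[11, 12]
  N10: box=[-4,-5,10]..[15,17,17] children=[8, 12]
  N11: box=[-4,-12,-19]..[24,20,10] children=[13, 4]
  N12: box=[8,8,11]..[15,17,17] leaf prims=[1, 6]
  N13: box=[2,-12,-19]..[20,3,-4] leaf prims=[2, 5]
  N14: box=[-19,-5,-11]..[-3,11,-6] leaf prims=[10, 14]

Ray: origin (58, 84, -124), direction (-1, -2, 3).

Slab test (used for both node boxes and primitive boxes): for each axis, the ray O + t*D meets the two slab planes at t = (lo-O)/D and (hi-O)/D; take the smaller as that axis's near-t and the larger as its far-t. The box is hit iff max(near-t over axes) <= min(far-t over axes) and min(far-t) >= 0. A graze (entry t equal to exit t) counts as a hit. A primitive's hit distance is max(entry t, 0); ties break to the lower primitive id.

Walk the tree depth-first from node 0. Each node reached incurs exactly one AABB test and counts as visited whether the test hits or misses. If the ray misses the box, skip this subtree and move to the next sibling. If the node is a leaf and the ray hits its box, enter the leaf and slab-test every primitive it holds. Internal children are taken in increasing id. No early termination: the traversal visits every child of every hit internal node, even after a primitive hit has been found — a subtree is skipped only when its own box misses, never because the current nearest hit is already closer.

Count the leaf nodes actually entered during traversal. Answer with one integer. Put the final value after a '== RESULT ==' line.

Walk:
N0 x:[34,77] y:[32,48] z:[35,48] -> hit [35,48], descend [3, 6]
  N3 x:[34,62] y:[32,48] z:[35,47] -> hit [35,47], descend [10, 11]
    N10 x:[43,62] y:[67/2,89/2] z:[134/3,47] -> miss, prune
    N11 x:[34,62] y:[32,48] z:[35,134/3] -> hit [35,134/3], descend [4, 13]
      N4 x:[34,62] y:[32,38] z:[109/3,134/3] -> hit [109/3,38] leaf, test {P3(miss), P9@t=73/2}
      N13 x:[38,56] y:[81/2,48] z:[35,40] -> miss, prune
  N6 x:[61,77] y:[36,93/2] z:[112/3,48] -> miss, prune

order=[0, 3, 10, 11, 4, 13, 6]  |boxes|=7  |leaves|=1  hit=P9

== RESULT ==
1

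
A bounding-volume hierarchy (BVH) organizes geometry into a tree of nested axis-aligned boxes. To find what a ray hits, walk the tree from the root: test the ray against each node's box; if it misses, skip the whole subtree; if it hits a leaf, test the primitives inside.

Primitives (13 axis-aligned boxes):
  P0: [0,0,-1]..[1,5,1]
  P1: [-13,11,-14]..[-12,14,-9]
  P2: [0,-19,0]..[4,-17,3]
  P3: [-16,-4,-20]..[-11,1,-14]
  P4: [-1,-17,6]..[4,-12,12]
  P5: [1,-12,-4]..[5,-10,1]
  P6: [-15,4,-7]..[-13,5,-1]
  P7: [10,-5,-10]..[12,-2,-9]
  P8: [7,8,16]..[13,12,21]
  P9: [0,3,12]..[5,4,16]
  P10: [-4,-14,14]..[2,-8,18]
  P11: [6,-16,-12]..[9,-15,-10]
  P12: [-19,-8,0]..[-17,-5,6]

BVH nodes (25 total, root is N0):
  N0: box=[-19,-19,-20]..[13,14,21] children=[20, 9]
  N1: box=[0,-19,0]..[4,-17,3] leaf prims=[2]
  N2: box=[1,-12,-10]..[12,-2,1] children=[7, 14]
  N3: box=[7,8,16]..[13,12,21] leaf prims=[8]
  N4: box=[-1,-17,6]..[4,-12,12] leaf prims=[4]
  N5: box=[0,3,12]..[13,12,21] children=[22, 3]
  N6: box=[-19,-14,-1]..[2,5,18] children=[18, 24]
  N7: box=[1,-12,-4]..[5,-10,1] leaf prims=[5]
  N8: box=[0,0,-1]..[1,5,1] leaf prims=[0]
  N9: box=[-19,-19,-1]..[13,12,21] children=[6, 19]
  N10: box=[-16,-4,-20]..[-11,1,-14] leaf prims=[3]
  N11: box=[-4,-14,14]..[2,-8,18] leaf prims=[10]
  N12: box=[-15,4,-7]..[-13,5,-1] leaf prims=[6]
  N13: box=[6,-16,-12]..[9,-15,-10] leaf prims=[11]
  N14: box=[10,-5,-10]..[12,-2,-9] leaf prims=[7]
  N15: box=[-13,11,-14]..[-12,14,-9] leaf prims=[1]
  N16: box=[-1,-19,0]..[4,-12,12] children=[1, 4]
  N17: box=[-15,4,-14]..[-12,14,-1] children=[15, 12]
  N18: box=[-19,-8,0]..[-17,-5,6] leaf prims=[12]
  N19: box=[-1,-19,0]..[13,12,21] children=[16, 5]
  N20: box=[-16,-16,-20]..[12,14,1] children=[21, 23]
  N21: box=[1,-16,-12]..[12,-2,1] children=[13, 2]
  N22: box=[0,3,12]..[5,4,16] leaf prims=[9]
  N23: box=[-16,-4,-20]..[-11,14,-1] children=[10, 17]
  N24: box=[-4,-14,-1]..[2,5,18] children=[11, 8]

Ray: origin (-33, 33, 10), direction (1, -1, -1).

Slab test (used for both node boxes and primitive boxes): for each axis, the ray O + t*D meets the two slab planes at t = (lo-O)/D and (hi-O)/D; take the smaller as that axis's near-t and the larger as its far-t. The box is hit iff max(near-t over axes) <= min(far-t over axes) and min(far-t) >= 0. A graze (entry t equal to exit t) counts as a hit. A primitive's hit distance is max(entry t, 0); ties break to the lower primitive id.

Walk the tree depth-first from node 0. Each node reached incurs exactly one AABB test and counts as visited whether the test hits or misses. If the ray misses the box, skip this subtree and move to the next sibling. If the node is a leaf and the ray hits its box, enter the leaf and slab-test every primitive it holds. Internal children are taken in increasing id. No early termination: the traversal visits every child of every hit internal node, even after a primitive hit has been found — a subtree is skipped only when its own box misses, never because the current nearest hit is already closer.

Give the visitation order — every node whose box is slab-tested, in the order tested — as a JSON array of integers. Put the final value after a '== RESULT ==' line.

Traverse from the root:
N0 x:[14,46] y:[19,52] z:[-11,30] -> hit [19,30], descend [9, 20]
  N9 x:[14,46] y:[21,52] z:[-11,11] -> miss, prune
  N20 x:[17,45] y:[19,49] z:[9,30] -> hit [19,30], descend [21, 23]
    N21 x:[34,45] y:[35,49] z:[9,22] -> miss, prune
    N23 x:[17,22] y:[19,37] z:[11,30] -> hit [19,22], descend [10, 17]
      N10 x:[17,22] y:[32,37] z:[24,30] -> miss, prune
      N17 x:[18,21] y:[19,29] z:[11,24] -> hit [19,21], descend [12, 15]
        N12 x:[18,20] y:[28,29] z:[11,17] -> miss, prune
        N15 x:[20,21] y:[19,22] z:[19,24] -> hit [20,21] leaf, test {P1@t=20}

order=[0, 9, 20, 21, 23, 10, 17, 12, 15]  |boxes|=9  |leaves|=1  hit=P1

== RESULT ==
[0, 9, 20, 21, 23, 10, 17, 12, 15]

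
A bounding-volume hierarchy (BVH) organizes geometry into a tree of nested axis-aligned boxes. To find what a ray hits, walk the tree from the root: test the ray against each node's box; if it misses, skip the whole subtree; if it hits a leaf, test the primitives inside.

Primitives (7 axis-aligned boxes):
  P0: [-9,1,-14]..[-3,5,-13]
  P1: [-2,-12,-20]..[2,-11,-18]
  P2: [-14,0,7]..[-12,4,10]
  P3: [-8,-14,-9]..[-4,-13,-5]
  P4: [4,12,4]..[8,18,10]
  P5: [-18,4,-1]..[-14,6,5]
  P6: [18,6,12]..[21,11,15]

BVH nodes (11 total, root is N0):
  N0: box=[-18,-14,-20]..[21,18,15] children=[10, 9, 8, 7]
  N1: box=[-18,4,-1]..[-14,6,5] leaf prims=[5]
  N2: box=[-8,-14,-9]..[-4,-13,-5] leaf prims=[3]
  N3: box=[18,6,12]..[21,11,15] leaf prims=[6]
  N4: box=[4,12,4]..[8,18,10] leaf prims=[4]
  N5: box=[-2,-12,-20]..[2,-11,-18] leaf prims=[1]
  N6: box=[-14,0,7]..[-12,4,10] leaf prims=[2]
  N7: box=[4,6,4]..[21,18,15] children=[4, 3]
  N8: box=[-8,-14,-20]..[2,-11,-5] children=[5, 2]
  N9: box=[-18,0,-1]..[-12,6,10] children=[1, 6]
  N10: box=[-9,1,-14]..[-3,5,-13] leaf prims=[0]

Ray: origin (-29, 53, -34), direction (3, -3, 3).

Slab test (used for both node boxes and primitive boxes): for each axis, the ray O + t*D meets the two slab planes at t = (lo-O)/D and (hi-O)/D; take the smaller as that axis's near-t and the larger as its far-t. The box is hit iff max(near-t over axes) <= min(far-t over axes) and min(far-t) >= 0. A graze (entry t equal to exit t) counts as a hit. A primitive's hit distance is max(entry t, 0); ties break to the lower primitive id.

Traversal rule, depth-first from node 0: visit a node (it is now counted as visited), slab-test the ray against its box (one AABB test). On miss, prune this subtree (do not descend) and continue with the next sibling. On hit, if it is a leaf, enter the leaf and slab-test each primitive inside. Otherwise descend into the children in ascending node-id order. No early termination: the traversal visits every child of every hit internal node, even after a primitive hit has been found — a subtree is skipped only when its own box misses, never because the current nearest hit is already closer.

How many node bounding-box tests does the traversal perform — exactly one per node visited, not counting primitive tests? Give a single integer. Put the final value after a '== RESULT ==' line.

Traverse from the root:
N0 x:[11/3,50/3] y:[35/3,67/3] z:[14/3,49/3] -> hit [35/3,49/3], descend [7, 8, 9, 10]
  N7 x:[11,50/3] y:[35/3,47/3] z:[38/3,49/3] -> hit [38/3,47/3], descend [3, 4]
    N3 x:[47/3,50/3] y:[14,47/3] z:[46/3,49/3] -> hit [47/3,47/3] leaf, test {P6@t=47/3}
    N4 x:[11,37/3] y:[35/3,41/3] z:[38/3,44/3] -> miss, prune
  N8 x:[7,31/3] y:[64/3,67/3] z:[14/3,29/3] -> miss, prune
  N9 x:[11/3,17/3] y:[47/3,53/3] z:[11,44/3] -> miss, prune
  N10 x:[20/3,26/3] y:[16,52/3] z:[20/3,7] -> miss, prune

Summary -> nodes [0, 7, 3, 4, 8, 9, 10]; box-tests=7; leaf-entries=1; first=P6

== RESULT ==
7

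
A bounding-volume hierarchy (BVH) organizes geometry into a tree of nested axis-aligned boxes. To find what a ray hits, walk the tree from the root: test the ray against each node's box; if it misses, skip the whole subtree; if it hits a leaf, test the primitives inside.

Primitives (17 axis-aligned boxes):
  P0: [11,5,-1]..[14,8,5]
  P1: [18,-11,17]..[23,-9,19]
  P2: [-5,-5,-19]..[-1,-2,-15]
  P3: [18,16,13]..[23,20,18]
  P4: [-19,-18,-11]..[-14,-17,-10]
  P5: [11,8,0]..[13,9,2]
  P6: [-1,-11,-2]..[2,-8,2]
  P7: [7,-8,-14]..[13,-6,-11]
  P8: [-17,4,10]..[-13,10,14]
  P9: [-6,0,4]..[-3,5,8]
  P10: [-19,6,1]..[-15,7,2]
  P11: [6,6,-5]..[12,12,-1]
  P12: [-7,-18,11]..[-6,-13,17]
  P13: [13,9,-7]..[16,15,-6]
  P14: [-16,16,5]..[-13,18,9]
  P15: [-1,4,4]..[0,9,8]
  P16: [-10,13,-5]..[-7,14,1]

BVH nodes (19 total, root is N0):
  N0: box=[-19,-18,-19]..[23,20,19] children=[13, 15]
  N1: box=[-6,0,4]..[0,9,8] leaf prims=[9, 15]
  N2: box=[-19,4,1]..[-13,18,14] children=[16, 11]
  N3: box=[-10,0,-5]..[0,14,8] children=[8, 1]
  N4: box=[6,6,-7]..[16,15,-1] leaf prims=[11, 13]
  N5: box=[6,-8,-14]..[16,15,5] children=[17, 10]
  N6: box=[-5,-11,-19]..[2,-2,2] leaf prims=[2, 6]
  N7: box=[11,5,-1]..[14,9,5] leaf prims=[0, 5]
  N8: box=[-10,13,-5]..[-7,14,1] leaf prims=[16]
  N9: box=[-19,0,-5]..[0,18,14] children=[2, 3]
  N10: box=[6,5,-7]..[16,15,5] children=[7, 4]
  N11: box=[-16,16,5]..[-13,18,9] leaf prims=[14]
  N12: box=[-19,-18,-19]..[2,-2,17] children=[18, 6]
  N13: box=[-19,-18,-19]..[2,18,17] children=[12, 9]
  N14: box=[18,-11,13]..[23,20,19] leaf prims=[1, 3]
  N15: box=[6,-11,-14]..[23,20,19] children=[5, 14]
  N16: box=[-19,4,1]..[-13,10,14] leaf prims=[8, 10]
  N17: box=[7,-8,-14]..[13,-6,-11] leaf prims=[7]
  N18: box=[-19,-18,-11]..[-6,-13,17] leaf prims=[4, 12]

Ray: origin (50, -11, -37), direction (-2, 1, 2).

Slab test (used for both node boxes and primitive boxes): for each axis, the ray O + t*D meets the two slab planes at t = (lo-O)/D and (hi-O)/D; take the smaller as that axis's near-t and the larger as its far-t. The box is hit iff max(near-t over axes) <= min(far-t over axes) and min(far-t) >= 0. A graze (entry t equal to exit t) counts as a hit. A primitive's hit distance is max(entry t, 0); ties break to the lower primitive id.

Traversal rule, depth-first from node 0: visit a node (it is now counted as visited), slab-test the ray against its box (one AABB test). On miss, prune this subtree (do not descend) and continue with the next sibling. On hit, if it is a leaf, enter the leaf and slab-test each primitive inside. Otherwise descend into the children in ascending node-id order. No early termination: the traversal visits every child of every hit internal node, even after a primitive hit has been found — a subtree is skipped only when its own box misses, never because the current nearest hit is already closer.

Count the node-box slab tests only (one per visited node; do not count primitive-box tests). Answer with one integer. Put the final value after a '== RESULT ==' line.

Trace the traversal:
N0 x:[27/2,69/2] y:[-7,31] z:[9,28] -> hit [27/2,28], descend [13, 15]
  N13 x:[24,69/2] y:[-7,29] z:[9,27] -> hit [24,27], descend [9, 12]
    N9 x:[25,69/2] y:[11,29] z:[16,51/2] -> hit [25,51/2], descend [2, 3]
      N2 x:[63/2,69/2] y:[15,29] z:[19,51/2] -> miss, prune
      N3 x:[25,30] y:[11,25] z:[16,45/2] -> miss, prune
    N12 x:[24,69/2] y:[-7,9] z:[9,27] -> miss, prune
  N15 x:[27/2,22] y:[0,31] z:[23/2,28] -> hit [27/2,22], descend [5, 14]
    N5 x:[17,22] y:[3,26] z:[23/2,21] -> hit [17,21], descend [10, 17]
      N10 x:[17,22] y:[16,26] z:[15,21] -> hit [17,21], descend [4, 7]
        N4 x:[17,22] y:[17,26] z:[15,18] -> hit [17,18] leaf, test {P11(miss), P13(miss)}
        N7 x:[18,39/2] y:[16,20] z:[18,21] -> hit [18,39/2] leaf, test {P0@t=18, P5@t=19}
      N17 x:[37/2,43/2] y:[3,5] z:[23/2,13] -> miss, prune
    N14 x:[27/2,16] y:[0,31] z:[25,28] -> miss, prune

order=[0, 13, 9, 2, 3, 12, 15, 5, 10, 4, 7, 17, 14]  |boxes|=13  |leaves|=2  hit=P0

== RESULT ==
13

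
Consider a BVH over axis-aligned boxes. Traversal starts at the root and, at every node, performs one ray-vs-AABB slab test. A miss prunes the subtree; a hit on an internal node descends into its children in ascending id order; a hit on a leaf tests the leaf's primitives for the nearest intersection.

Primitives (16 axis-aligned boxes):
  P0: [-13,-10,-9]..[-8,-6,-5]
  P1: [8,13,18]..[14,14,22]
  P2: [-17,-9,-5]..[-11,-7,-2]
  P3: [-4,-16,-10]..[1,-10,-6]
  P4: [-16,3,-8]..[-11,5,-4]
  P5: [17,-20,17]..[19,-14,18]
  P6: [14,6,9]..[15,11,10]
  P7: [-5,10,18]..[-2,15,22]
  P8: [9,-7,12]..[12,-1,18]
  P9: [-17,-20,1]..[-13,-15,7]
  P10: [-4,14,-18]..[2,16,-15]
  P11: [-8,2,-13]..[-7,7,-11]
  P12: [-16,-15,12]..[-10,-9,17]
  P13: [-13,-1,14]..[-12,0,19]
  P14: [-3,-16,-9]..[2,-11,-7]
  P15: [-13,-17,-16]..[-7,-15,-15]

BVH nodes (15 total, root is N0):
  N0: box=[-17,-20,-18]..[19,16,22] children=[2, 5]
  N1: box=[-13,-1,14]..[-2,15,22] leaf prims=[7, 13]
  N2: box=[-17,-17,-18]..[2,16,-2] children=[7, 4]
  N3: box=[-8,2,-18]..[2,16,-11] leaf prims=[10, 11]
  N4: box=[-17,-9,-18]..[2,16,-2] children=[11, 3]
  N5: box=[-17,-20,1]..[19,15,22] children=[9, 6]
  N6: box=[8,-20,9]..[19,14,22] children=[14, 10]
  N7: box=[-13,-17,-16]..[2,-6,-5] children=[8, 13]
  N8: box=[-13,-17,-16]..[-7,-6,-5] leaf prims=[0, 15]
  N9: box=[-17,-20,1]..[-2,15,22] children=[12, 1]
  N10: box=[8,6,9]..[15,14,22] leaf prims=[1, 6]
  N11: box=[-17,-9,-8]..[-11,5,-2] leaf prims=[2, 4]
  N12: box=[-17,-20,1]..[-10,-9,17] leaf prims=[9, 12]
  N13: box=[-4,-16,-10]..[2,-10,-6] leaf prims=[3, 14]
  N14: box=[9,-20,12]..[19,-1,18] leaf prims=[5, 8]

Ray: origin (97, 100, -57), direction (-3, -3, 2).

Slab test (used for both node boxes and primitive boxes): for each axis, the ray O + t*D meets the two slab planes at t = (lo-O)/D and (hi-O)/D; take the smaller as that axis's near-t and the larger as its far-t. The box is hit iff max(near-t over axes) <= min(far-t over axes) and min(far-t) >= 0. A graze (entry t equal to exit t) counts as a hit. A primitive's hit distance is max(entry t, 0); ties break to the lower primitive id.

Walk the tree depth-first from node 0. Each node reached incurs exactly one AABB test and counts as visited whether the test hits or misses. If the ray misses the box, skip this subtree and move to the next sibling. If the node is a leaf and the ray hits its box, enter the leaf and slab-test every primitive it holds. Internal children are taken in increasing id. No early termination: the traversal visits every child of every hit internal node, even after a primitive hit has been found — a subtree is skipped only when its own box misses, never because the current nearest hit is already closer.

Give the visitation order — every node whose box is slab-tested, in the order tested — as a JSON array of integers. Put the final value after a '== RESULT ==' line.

Trace the traversal:
N0 x:[26,38] y:[28,40] z:[39/2,79/2] -> hit [28,38], descend [2, 5]
  N2 x:[95/3,38] y:[28,39] z:[39/2,55/2] -> miss, prune
  N5 x:[26,38] y:[85/3,40] z:[29,79/2] -> hit [29,38], descend [6, 9]
    N6 x:[26,89/3] y:[86/3,40] z:[33,79/2] -> miss, prune
    N9 x:[33,38] y:[85/3,40] z:[29,79/2] -> hit [33,38], descend [1, 12]
      N1 x:[33,110/3] y:[85/3,101/3] z:[71/2,79/2] -> miss, prune
      N12 x:[107/3,38] y:[109/3,40] z:[29,37] -> hit [109/3,37] leaf, test {P9(miss), P12@t=109/3}

7 AABB tests over nodes [0, 2, 5, 6, 9, 1, 12]; 1 leaf entered; closest P12.

== RESULT ==
[0, 2, 5, 6, 9, 1, 12]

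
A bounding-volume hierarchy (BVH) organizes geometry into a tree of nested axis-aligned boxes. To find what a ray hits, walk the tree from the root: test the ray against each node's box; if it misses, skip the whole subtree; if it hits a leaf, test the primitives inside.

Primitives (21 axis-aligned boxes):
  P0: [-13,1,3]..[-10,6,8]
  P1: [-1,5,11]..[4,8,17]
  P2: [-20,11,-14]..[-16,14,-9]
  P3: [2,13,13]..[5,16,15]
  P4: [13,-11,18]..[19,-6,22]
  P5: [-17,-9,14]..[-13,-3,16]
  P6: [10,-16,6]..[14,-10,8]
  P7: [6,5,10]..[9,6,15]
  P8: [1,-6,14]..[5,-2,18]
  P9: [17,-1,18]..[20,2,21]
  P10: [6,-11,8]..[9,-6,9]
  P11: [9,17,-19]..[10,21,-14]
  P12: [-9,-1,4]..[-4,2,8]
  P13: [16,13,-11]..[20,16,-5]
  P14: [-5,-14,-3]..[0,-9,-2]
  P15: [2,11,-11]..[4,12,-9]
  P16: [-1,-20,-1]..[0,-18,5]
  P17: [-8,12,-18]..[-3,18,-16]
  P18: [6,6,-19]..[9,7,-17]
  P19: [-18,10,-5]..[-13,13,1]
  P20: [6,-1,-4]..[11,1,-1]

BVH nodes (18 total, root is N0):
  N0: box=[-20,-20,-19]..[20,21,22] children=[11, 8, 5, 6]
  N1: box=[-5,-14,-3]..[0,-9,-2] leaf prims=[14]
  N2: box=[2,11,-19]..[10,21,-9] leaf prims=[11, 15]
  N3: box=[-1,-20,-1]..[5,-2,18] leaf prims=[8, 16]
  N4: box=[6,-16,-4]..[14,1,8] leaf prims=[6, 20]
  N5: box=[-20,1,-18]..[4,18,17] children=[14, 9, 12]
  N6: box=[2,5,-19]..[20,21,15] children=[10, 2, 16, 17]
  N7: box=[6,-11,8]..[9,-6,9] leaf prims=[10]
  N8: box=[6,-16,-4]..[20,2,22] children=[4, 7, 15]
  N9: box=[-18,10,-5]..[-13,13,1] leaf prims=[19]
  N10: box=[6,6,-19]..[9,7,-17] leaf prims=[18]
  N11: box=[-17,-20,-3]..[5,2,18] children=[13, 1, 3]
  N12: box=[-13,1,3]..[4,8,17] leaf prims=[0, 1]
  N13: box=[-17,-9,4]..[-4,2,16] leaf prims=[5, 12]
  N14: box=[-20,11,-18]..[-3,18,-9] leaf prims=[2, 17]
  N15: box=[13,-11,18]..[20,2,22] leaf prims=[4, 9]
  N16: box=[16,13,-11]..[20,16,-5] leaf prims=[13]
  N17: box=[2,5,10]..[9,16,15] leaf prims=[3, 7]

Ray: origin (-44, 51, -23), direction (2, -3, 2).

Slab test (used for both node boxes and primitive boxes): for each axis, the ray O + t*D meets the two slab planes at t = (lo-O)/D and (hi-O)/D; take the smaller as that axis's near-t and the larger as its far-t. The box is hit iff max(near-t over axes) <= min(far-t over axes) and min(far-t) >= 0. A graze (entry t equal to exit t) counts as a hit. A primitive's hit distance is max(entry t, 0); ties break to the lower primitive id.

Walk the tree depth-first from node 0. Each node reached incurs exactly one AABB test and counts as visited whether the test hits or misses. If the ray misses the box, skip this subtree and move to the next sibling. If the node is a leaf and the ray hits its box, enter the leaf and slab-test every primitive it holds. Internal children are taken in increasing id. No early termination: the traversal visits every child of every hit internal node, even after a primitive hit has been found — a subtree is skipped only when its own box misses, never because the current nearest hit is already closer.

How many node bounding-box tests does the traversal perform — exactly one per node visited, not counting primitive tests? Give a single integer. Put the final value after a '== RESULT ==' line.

Trace the traversal:
N0 x:[12,32] y:[10,71/3] z:[2,45/2] -> hit [12,45/2], descend [5, 6, 8, 11]
  N5 x:[12,24] y:[11,50/3] z:[5/2,20] -> hit [12,50/3], descend [9, 12, 14]
    N9 x:[13,31/2] y:[38/3,41/3] z:[9,12] -> miss, prune
    N12 x:[31/2,24] y:[43/3,50/3] z:[13,20] -> hit [31/2,50/3] leaf, test {P0@t=31/2, P1(miss)}
    N14 x:[12,41/2] y:[11,40/3] z:[5/2,7] -> miss, prune
  N6 x:[23,32] y:[10,46/3] z:[2,19] -> miss, prune
  N8 x:[25,32] y:[49/3,67/3] z:[19/2,45/2] -> miss, prune
  N11 x:[27/2,49/2] y:[49/3,71/3] z:[10,41/2] -> hit [49/3,41/2], descend [1, 3, 13]
    N1 x:[39/2,22] y:[20,65/3] z:[10,21/2] -> miss, prune
    N3 x:[43/2,49/2] y:[53/3,71/3] z:[11,41/2] -> miss, prune
    N13 x:[27/2,20] y:[49/3,20] z:[27/2,39/2] -> hit [49/3,39/2] leaf, test {P5(miss), P12(miss)}

Visited [0, 5, 9, 12, 14, 6, 8, 11, 1, 3, 13]. Tests: 11 box, 2 leaf. Nearest: P0.

== RESULT ==
11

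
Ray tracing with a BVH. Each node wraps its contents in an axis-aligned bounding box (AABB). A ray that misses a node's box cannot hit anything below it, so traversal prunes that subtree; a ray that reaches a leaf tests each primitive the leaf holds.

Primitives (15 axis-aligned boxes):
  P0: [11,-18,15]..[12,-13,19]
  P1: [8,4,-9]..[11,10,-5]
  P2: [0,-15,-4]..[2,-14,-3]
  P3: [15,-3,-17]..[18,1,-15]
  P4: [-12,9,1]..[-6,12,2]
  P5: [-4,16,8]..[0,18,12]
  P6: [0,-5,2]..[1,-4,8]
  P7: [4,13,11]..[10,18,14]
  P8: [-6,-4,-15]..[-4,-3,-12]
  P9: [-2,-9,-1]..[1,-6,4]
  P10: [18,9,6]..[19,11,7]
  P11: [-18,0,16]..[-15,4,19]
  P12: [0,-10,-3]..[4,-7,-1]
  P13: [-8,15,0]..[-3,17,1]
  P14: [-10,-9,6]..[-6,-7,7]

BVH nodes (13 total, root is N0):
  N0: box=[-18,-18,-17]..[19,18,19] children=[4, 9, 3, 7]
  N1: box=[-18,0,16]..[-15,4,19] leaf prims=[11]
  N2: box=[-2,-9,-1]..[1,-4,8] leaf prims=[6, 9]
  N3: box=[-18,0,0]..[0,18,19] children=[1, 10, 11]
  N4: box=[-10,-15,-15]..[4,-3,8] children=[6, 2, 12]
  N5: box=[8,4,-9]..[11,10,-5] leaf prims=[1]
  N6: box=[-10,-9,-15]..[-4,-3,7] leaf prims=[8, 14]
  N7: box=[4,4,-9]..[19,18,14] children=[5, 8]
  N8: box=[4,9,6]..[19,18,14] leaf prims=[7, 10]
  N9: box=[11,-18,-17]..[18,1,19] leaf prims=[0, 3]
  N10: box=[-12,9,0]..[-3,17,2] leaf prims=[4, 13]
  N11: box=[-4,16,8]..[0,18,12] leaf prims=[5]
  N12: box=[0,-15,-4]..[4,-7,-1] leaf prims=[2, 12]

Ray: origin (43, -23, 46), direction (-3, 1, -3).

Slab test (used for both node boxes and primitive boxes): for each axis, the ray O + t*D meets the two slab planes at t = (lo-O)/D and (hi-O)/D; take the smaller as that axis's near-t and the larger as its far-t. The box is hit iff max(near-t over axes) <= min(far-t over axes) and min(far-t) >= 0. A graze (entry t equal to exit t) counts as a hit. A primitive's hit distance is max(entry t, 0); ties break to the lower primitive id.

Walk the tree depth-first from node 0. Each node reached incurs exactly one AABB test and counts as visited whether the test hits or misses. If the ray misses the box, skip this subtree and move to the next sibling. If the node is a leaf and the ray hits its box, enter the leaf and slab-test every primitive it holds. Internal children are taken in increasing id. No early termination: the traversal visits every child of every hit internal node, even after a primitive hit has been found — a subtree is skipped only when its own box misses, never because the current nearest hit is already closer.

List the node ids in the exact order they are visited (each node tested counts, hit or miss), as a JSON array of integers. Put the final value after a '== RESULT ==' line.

Traverse from the root:
N0 x:[8,61/3] y:[5,41] z:[9,21] -> hit [9,61/3], descend [3, 4, 7, 9]
  N3 x:[43/3,61/3] y:[23,41] z:[9,46/3] -> miss, prune
  N4 x:[13,53/3] y:[8,20] z:[38/3,61/3] -> hit [13,53/3], descend [2, 6, 12]
    N2 x:[14,15] y:[14,19] z:[38/3,47/3] -> hit [14,15] leaf, test {P6(miss), P9@t=14}
    N6 x:[47/3,53/3] y:[14,20] z:[13,61/3] -> hit [47/3,53/3] leaf, test {P8(miss), P14(miss)}
    N12 x:[13,43/3] y:[8,16] z:[47/3,50/3] -> miss, prune
  N7 x:[8,13] y:[27,41] z:[32/3,55/3] -> miss, prune
  N9 x:[25/3,32/3] y:[5,24] z:[9,21] -> hit [9,32/3] leaf, test {P0(miss), P3(miss)}

Summary -> nodes [0, 3, 4, 2, 6, 12, 7, 9]; box-tests=8; leaf-entries=3; first=P9

== RESULT ==
[0, 3, 4, 2, 6, 12, 7, 9]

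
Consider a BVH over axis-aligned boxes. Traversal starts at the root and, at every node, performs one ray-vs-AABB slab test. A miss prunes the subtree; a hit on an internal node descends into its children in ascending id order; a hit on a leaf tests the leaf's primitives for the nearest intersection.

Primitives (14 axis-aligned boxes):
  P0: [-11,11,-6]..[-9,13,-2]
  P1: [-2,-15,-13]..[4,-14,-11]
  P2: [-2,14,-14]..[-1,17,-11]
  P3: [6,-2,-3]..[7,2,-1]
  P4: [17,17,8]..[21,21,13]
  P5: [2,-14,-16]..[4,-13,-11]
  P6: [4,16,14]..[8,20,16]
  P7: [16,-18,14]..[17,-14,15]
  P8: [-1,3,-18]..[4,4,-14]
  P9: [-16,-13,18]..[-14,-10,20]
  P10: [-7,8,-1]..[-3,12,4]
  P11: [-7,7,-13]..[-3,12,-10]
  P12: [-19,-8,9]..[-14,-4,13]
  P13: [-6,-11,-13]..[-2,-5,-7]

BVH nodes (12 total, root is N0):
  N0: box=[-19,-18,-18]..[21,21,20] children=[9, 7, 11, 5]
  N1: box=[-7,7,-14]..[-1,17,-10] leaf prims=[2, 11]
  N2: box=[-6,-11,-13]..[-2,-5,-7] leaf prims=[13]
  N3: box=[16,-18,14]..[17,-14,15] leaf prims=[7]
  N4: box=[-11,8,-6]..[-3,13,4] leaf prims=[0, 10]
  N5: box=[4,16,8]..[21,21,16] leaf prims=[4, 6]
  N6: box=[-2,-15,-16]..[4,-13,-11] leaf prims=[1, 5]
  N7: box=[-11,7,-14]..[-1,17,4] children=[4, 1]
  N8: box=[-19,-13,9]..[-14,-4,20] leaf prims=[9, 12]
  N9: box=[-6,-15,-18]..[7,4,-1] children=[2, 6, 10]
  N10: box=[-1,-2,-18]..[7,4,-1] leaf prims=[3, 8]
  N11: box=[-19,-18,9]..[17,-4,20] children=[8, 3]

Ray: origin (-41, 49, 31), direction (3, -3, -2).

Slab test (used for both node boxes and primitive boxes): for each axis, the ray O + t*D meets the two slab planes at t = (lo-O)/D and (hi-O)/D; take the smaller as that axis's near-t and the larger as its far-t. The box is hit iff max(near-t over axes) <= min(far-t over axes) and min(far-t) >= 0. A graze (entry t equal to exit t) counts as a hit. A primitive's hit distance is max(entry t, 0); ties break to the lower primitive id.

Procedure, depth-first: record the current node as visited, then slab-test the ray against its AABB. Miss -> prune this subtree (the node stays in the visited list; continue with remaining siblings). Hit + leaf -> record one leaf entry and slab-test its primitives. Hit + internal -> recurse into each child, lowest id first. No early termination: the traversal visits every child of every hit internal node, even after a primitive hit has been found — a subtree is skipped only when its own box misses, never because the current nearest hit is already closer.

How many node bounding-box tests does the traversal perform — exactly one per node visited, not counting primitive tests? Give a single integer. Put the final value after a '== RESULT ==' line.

Trace the traversal:
N0 x:[22/3,62/3] y:[28/3,67/3] z:[11/2,49/2] -> hit [28/3,62/3], descend [5, 7, 9, 11]
  N5 x:[15,62/3] y:[28/3,11] z:[15/2,23/2] -> miss, prune
  N7 x:[10,40/3] y:[32/3,14] z:[27/2,45/2] -> miss, prune
  N9 x:[35/3,16] y:[15,64/3] z:[16,49/2] -> hit [16,16], descend [2, 6, 10]
    N2 x:[35/3,13] y:[18,20] z:[19,22] -> miss, prune
    N6 x:[13,15] y:[62/3,64/3] z:[21,47/2] -> miss, prune
    N10 x:[40/3,16] y:[15,17] z:[16,49/2] -> hit [16,16] leaf, test {P3@t=16, P8(miss)}
  N11 x:[22/3,58/3] y:[53/3,67/3] z:[11/2,11] -> miss, prune

Visited [0, 5, 7, 9, 2, 6, 10, 11]. Tests: 8 box, 1 leaf. Nearest: P3.

== RESULT ==
8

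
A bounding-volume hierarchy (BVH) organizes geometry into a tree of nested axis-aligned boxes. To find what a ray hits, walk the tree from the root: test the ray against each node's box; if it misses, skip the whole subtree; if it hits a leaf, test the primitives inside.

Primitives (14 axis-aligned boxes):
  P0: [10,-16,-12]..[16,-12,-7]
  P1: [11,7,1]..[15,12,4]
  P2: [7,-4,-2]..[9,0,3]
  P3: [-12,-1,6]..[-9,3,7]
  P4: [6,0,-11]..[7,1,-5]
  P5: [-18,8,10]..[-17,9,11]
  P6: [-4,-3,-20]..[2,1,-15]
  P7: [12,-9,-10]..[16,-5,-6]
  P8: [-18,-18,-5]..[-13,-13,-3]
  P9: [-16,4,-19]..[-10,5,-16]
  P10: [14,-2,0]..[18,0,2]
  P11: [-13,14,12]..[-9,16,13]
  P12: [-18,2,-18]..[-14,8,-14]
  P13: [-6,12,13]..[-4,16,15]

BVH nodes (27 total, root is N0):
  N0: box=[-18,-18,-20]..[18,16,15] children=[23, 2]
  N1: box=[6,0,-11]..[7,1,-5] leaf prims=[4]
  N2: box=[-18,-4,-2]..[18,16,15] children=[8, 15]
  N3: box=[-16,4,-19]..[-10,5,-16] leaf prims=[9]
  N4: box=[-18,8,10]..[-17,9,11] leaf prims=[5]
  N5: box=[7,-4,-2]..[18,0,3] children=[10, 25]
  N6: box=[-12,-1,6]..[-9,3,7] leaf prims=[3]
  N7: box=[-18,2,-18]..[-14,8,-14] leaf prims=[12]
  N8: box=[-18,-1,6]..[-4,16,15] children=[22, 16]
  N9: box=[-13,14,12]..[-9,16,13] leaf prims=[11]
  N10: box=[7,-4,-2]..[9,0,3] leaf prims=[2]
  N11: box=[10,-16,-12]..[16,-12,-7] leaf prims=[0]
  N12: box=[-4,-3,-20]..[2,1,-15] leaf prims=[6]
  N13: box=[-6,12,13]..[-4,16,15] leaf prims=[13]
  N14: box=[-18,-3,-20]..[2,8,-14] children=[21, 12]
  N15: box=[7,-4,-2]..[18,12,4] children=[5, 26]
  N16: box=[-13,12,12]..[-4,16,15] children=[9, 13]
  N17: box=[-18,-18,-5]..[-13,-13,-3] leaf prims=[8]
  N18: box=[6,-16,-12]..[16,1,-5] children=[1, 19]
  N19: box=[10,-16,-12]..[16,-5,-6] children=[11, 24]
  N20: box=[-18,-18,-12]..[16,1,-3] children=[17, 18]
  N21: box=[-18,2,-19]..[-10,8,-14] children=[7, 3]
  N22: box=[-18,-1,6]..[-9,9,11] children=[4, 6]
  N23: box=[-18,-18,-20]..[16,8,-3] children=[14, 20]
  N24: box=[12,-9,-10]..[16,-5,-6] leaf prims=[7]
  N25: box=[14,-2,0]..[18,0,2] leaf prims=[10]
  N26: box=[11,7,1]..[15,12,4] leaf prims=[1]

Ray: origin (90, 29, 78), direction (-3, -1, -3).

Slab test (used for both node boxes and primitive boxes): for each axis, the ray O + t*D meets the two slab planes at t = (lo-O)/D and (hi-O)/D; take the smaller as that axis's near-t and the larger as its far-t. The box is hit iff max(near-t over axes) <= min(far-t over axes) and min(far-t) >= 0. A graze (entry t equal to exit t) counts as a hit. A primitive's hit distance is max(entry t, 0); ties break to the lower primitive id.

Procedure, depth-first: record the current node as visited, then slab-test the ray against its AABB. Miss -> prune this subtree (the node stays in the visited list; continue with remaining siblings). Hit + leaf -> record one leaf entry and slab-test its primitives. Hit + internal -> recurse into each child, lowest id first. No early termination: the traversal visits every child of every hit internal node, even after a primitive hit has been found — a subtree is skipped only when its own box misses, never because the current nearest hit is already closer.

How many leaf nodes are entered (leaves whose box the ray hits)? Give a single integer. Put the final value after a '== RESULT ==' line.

Walk:
N0 x:[24,36] y:[13,47] z:[21,98/3] -> hit [24,98/3], descend [2, 23]
  N2 x:[24,36] y:[13,33] z:[21,80/3] -> hit [24,80/3], descend [8, 15]
    N8 x:[94/3,36] y:[13,30] z:[21,24] -> miss, prune
    N15 x:[24,83/3] y:[17,33] z:[74/3,80/3] -> hit [74/3,80/3], descend [5, 26]
      N5 x:[24,83/3] y:[29,33] z:[25,80/3] -> miss, prune
      N26 x:[25,79/3] y:[17,22] z:[74/3,77/3] -> miss, prune
  N23 x:[74/3,36] y:[21,47] z:[27,98/3] -> hit [27,98/3], descend [14, 20]
    N14 x:[88/3,36] y:[21,32] z:[92/3,98/3] -> hit [92/3,32], descend [12, 21]
      N12 x:[88/3,94/3] y:[28,32] z:[31,98/3] -> hit [31,94/3] leaf, test {P6@t=31}
      N21 x:[100/3,36] y:[21,27] z:[92/3,97/3] -> miss, prune
    N20 x:[74/3,36] y:[28,47] z:[27,30] -> hit [28,30], descend [17, 18]
      N17 x:[103/3,36] y:[42,47] z:[27,83/3] -> miss, prune
      N18 x:[74/3,28] y:[28,45] z:[83/3,30] -> hit [28,28], descend [1, 19]
        N1 x:[83/3,28] y:[28,29] z:[83/3,89/3] -> hit [28,28] leaf, test {P4@t=28}
        N19 x:[74/3,80/3] y:[34,45] z:[28,30] -> miss, prune

order=[0, 2, 8, 15, 5, 26, 23, 14, 12, 21, 20, 17, 18, 1, 19]  |boxes|=15  |leaves|=2  hit=P4

== RESULT ==
2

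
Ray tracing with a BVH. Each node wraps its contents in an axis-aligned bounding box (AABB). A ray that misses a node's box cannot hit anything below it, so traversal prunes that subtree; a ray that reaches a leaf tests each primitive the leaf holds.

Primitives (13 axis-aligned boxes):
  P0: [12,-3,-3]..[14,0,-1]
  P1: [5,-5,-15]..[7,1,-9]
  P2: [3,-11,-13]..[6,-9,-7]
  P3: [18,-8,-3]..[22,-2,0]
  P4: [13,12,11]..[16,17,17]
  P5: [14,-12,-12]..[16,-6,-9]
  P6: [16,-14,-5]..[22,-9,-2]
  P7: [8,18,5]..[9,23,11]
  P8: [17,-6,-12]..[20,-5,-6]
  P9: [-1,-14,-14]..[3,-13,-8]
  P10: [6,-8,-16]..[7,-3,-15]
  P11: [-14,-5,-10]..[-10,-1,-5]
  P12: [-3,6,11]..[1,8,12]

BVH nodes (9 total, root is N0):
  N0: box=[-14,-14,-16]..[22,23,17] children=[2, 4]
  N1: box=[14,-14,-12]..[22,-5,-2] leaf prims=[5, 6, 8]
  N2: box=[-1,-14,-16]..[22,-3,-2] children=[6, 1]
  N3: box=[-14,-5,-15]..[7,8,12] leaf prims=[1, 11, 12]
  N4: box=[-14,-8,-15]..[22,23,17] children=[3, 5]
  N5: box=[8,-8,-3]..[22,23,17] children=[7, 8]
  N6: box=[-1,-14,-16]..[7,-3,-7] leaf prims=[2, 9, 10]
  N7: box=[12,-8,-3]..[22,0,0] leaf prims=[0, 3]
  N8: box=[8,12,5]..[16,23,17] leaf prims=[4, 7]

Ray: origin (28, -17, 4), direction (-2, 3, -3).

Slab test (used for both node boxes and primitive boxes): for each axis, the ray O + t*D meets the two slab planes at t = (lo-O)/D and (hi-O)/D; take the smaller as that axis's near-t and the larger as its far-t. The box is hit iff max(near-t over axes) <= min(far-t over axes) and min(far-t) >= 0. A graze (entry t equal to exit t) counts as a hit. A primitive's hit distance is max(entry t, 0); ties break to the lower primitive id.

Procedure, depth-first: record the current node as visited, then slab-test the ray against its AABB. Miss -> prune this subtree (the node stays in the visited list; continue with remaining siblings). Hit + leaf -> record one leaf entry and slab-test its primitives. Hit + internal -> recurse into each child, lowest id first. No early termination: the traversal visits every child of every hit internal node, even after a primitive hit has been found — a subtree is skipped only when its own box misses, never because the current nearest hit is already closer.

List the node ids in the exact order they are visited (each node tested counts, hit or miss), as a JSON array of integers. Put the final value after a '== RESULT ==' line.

Traverse from the root:
N0 x:[3,21] y:[1,40/3] z:[-13/3,20/3] -> hit [3,20/3], descend [2, 4]
  N2 x:[3,29/2] y:[1,14/3] z:[2,20/3] -> hit [3,14/3], descend [1, 6]
    N1 x:[3,7] y:[1,4] z:[2,16/3] -> hit [3,4] leaf, test {P5(miss), P6(miss), P8@t=4}
    N6 x:[21/2,29/2] y:[1,14/3] z:[11/3,20/3] -> miss, prune
  N4 x:[3,21] y:[3,40/3] z:[-13/3,19/3] -> hit [3,19/3], descend [3, 5]
    N3 x:[21/2,21] y:[4,25/3] z:[-8/3,19/3] -> miss, prune
    N5 x:[3,10] y:[3,40/3] z:[-13/3,7/3] -> miss, prune

Visited [0, 2, 1, 6, 4, 3, 5]. Tests: 7 box, 1 leaf. Nearest: P8.

== RESULT ==
[0, 2, 1, 6, 4, 3, 5]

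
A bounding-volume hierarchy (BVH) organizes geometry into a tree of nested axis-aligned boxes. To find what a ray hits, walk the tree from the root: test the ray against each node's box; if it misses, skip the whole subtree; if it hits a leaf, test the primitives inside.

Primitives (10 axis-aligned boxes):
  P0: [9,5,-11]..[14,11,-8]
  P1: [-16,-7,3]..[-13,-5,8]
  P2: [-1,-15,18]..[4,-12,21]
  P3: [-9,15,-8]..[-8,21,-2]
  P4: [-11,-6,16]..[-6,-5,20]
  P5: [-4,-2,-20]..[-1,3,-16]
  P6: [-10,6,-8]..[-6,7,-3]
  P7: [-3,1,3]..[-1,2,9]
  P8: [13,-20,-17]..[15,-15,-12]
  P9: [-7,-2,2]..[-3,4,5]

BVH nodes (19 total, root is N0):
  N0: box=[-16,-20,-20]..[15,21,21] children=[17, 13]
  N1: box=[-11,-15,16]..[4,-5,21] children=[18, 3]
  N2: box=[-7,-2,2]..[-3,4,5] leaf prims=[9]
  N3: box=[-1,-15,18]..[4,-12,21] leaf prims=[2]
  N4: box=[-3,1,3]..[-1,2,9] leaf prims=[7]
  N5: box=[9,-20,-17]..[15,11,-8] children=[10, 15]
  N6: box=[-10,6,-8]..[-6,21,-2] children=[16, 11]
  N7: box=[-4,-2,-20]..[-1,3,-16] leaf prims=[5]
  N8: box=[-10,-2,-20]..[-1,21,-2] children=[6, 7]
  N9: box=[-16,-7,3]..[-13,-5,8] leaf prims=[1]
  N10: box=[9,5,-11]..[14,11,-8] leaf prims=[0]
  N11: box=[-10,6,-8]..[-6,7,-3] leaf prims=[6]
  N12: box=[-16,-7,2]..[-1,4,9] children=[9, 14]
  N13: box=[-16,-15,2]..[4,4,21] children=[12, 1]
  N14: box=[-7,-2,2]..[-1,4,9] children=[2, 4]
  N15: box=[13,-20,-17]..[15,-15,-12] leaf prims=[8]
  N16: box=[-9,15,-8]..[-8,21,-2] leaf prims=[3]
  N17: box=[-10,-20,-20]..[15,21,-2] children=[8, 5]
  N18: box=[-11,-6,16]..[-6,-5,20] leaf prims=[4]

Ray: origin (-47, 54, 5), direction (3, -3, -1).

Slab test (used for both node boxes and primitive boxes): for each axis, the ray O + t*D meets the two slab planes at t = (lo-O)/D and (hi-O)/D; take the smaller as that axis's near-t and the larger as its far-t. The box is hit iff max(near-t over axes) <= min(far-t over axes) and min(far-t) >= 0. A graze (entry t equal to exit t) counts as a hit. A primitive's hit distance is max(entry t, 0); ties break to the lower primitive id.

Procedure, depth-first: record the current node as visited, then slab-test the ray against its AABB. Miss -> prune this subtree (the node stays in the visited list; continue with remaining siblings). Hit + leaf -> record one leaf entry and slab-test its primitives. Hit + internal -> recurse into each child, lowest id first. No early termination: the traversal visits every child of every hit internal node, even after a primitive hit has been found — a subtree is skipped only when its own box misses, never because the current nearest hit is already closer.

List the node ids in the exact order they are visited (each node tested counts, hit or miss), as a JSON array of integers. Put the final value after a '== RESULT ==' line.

Walk:
N0 x:[31/3,62/3] y:[11,74/3] z:[-16,25] -> hit [11,62/3], descend [13, 17]
  N13 x:[31/3,17] y:[50/3,23] z:[-16,3] -> miss, prune
  N17 x:[37/3,62/3] y:[11,74/3] z:[7,25] -> hit [37/3,62/3], descend [5, 8]
    N5 x:[56/3,62/3] y:[43/3,74/3] z:[13,22] -> hit [56/3,62/3], descend [10, 15]
      N10 x:[56/3,61/3] y:[43/3,49/3] z:[13,16] -> miss, prune
      N15 x:[20,62/3] y:[23,74/3] z:[17,22] -> miss, prune
    N8 x:[37/3,46/3] y:[11,56/3] z:[7,25] -> hit [37/3,46/3], descend [6, 7]
      N6 x:[37/3,41/3] y:[11,16] z:[7,13] -> hit [37/3,13], descend [11, 16]
        N11 x:[37/3,41/3] y:[47/3,16] z:[8,13] -> miss, prune
        N16 x:[38/3,13] y:[11,13] z:[7,13] -> hit [38/3,13] leaf, test {P3@t=38/3}
      N7 x:[43/3,46/3] y:[17,56/3] z:[21,25] -> miss, prune

Summary -> nodes [0, 13, 17, 5, 10, 15, 8, 6, 11, 16, 7]; box-tests=11; leaf-entries=1; first=P3

== RESULT ==
[0, 13, 17, 5, 10, 15, 8, 6, 11, 16, 7]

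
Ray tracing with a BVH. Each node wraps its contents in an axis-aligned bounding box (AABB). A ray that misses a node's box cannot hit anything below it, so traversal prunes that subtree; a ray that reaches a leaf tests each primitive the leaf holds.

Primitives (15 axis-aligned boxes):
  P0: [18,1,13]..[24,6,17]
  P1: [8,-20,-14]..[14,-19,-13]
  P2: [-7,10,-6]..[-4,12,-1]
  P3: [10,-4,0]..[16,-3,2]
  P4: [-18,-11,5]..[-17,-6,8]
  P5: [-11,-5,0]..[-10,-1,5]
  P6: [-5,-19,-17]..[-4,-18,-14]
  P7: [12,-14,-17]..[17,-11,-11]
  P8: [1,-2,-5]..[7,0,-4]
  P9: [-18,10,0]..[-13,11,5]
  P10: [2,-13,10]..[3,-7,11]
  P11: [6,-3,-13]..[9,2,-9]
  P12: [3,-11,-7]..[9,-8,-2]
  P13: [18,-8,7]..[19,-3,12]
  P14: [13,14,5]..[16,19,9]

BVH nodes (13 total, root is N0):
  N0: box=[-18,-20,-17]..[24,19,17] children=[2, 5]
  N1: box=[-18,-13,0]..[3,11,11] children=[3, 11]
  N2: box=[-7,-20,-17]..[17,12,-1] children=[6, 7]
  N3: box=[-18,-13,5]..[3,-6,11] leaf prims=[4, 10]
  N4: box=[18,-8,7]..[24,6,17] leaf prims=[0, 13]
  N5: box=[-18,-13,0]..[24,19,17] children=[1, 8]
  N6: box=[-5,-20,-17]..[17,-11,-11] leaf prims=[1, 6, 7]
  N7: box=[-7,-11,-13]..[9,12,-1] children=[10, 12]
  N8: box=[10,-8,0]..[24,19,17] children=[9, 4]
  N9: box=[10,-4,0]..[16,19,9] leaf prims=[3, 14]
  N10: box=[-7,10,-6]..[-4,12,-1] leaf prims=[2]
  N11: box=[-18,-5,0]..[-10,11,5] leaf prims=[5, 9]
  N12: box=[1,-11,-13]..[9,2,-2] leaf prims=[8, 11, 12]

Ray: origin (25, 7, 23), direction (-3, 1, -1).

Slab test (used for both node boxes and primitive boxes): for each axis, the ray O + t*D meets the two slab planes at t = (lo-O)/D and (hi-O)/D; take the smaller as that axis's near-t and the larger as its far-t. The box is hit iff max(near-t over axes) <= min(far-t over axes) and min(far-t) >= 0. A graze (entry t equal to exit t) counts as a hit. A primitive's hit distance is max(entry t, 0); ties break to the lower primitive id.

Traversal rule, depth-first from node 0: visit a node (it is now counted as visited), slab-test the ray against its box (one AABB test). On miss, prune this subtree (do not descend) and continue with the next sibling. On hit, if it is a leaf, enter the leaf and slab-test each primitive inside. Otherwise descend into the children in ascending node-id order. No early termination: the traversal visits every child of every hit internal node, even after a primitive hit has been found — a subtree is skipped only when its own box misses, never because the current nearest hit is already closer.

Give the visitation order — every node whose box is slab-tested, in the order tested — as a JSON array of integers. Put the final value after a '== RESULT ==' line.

Traverse from the root:
N0 x:[1/3,43/3] y:[-27,12] z:[6,40] -> hit [6,12], descend [2, 5]
  N2 x:[8/3,32/3] y:[-27,5] z:[24,40] -> miss, prune
  N5 x:[1/3,43/3] y:[-20,12] z:[6,23] -> hit [6,12], descend [1, 8]
    N1 x:[22/3,43/3] y:[-20,4] z:[12,23] -> miss, prune
    N8 x:[1/3,5] y:[-15,12] z:[6,23] -> miss, prune

Summary -> nodes [0, 2, 5, 1, 8]; box-tests=5; leaf-entries=0; first=miss

== RESULT ==
[0, 2, 5, 1, 8]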